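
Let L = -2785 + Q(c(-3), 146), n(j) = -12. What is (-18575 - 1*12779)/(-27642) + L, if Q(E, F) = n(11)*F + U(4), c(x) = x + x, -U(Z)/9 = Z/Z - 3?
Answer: -62441422/13821 ≈ -4517.9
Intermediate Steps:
U(Z) = 18 (U(Z) = -9*(Z/Z - 3) = -9*(1 - 3) = -9*(-2) = 18)
c(x) = 2*x
Q(E, F) = 18 - 12*F (Q(E, F) = -12*F + 18 = 18 - 12*F)
L = -4519 (L = -2785 + (18 - 12*146) = -2785 + (18 - 1752) = -2785 - 1734 = -4519)
(-18575 - 1*12779)/(-27642) + L = (-18575 - 1*12779)/(-27642) - 4519 = (-18575 - 12779)*(-1/27642) - 4519 = -31354*(-1/27642) - 4519 = 15677/13821 - 4519 = -62441422/13821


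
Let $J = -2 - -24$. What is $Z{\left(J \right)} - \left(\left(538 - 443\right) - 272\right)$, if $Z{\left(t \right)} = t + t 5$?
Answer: $309$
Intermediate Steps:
$J = 22$ ($J = -2 + 24 = 22$)
$Z{\left(t \right)} = 6 t$ ($Z{\left(t \right)} = t + 5 t = 6 t$)
$Z{\left(J \right)} - \left(\left(538 - 443\right) - 272\right) = 6 \cdot 22 - \left(\left(538 - 443\right) - 272\right) = 132 - \left(95 - 272\right) = 132 - -177 = 132 + 177 = 309$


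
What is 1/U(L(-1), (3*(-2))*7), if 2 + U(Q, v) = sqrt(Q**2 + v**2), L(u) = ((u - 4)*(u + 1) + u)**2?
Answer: 2/1761 + sqrt(1765)/1761 ≈ 0.024993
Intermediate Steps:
L(u) = (u + (1 + u)*(-4 + u))**2 (L(u) = ((-4 + u)*(1 + u) + u)**2 = ((1 + u)*(-4 + u) + u)**2 = (u + (1 + u)*(-4 + u))**2)
U(Q, v) = -2 + sqrt(Q**2 + v**2)
1/U(L(-1), (3*(-2))*7) = 1/(-2 + sqrt(((4 - 1*(-1)**2 + 2*(-1))**2)**2 + ((3*(-2))*7)**2)) = 1/(-2 + sqrt(((4 - 1*1 - 2)**2)**2 + (-6*7)**2)) = 1/(-2 + sqrt(((4 - 1 - 2)**2)**2 + (-42)**2)) = 1/(-2 + sqrt((1**2)**2 + 1764)) = 1/(-2 + sqrt(1**2 + 1764)) = 1/(-2 + sqrt(1 + 1764)) = 1/(-2 + sqrt(1765))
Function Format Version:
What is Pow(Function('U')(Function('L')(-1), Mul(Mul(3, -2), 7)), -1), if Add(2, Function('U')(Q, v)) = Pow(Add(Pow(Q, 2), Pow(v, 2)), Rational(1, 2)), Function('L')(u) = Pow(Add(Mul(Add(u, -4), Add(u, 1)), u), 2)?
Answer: Add(Rational(2, 1761), Mul(Rational(1, 1761), Pow(1765, Rational(1, 2)))) ≈ 0.024993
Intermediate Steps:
Function('L')(u) = Pow(Add(u, Mul(Add(1, u), Add(-4, u))), 2) (Function('L')(u) = Pow(Add(Mul(Add(-4, u), Add(1, u)), u), 2) = Pow(Add(Mul(Add(1, u), Add(-4, u)), u), 2) = Pow(Add(u, Mul(Add(1, u), Add(-4, u))), 2))
Function('U')(Q, v) = Add(-2, Pow(Add(Pow(Q, 2), Pow(v, 2)), Rational(1, 2)))
Pow(Function('U')(Function('L')(-1), Mul(Mul(3, -2), 7)), -1) = Pow(Add(-2, Pow(Add(Pow(Pow(Add(4, Mul(-1, Pow(-1, 2)), Mul(2, -1)), 2), 2), Pow(Mul(Mul(3, -2), 7), 2)), Rational(1, 2))), -1) = Pow(Add(-2, Pow(Add(Pow(Pow(Add(4, Mul(-1, 1), -2), 2), 2), Pow(Mul(-6, 7), 2)), Rational(1, 2))), -1) = Pow(Add(-2, Pow(Add(Pow(Pow(Add(4, -1, -2), 2), 2), Pow(-42, 2)), Rational(1, 2))), -1) = Pow(Add(-2, Pow(Add(Pow(Pow(1, 2), 2), 1764), Rational(1, 2))), -1) = Pow(Add(-2, Pow(Add(Pow(1, 2), 1764), Rational(1, 2))), -1) = Pow(Add(-2, Pow(Add(1, 1764), Rational(1, 2))), -1) = Pow(Add(-2, Pow(1765, Rational(1, 2))), -1)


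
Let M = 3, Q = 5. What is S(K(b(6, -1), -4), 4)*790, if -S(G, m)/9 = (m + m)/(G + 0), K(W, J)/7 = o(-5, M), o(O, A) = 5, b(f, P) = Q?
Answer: -11376/7 ≈ -1625.1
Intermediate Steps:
b(f, P) = 5
K(W, J) = 35 (K(W, J) = 7*5 = 35)
S(G, m) = -18*m/G (S(G, m) = -9*(m + m)/(G + 0) = -9*2*m/G = -18*m/G)
S(K(b(6, -1), -4), 4)*790 = -18*4/35*790 = -18*4*1/35*790 = -72/35*790 = -11376/7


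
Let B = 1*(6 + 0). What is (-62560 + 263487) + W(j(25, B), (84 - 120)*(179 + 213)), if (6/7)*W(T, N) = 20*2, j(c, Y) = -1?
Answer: 602921/3 ≈ 2.0097e+5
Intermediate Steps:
B = 6 (B = 1*6 = 6)
W(T, N) = 140/3 (W(T, N) = 7*(20*2)/6 = (7/6)*40 = 140/3)
(-62560 + 263487) + W(j(25, B), (84 - 120)*(179 + 213)) = (-62560 + 263487) + 140/3 = 200927 + 140/3 = 602921/3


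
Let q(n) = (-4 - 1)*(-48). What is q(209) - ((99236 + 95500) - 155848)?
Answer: -38648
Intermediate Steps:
q(n) = 240 (q(n) = -5*(-48) = 240)
q(209) - ((99236 + 95500) - 155848) = 240 - ((99236 + 95500) - 155848) = 240 - (194736 - 155848) = 240 - 1*38888 = 240 - 38888 = -38648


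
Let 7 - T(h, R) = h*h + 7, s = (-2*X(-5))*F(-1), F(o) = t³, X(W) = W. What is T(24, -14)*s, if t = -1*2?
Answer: 46080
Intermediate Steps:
t = -2
F(o) = -8 (F(o) = (-2)³ = -8)
s = -80 (s = -2*(-5)*(-8) = 10*(-8) = -80)
T(h, R) = -h² (T(h, R) = 7 - (h*h + 7) = 7 - (h² + 7) = 7 - (7 + h²) = 7 + (-7 - h²) = -h²)
T(24, -14)*s = -1*24²*(-80) = -1*576*(-80) = -576*(-80) = 46080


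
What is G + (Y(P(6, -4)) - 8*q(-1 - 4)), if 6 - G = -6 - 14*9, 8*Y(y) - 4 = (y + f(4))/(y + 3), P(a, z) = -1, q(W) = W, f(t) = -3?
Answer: 713/4 ≈ 178.25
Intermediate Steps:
Y(y) = ½ + (-3 + y)/(8*(3 + y)) (Y(y) = ½ + ((y - 3)/(y + 3))/8 = ½ + ((-3 + y)/(3 + y))/8 = ½ + (-3 + y)/(8*(3 + y)))
G = 138 (G = 6 - (-6 - 14*9) = 6 - (-6 - 126) = 6 - 1*(-132) = 6 + 132 = 138)
G + (Y(P(6, -4)) - 8*q(-1 - 4)) = 138 + ((9 + 5*(-1))/(8*(3 - 1)) - 8*(-1 - 4)) = 138 + ((⅛)*(9 - 5)/2 - 8*(-5)) = 138 + ((⅛)*(½)*4 + 40) = 138 + (¼ + 40) = 138 + 161/4 = 713/4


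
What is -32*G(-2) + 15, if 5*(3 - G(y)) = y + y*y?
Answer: -341/5 ≈ -68.200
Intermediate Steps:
G(y) = 3 - y/5 - y²/5 (G(y) = 3 - (y + y*y)/5 = 3 - (y + y²)/5 = 3 + (-y/5 - y²/5) = 3 - y/5 - y²/5)
-32*G(-2) + 15 = -32*(3 - ⅕*(-2) - ⅕*(-2)²) + 15 = -32*(3 + ⅖ - ⅕*4) + 15 = -32*(3 + ⅖ - ⅘) + 15 = -32*13/5 + 15 = -416/5 + 15 = -341/5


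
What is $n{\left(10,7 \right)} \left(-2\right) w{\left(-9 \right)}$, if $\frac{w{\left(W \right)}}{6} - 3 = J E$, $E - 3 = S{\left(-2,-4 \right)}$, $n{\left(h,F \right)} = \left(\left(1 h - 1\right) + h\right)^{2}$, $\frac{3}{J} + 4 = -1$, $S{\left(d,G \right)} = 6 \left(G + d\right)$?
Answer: $- \frac{493848}{5} \approx -98770.0$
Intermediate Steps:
$S{\left(d,G \right)} = 6 G + 6 d$
$J = - \frac{3}{5}$ ($J = \frac{3}{-4 - 1} = \frac{3}{-5} = 3 \left(- \frac{1}{5}\right) = - \frac{3}{5} \approx -0.6$)
$n{\left(h,F \right)} = \left(-1 + 2 h\right)^{2}$ ($n{\left(h,F \right)} = \left(\left(h - 1\right) + h\right)^{2} = \left(\left(-1 + h\right) + h\right)^{2} = \left(-1 + 2 h\right)^{2}$)
$E = -33$ ($E = 3 + \left(6 \left(-4\right) + 6 \left(-2\right)\right) = 3 - 36 = -33$)
$w{\left(W \right)} = \frac{684}{5}$ ($w{\left(W \right)} = 18 + 6 \left(\left(- \frac{3}{5}\right) \left(-33\right)\right) = 18 + 6 \cdot \frac{99}{5} = 18 + \frac{594}{5} = \frac{684}{5}$)
$n{\left(10,7 \right)} \left(-2\right) w{\left(-9 \right)} = \left(-1 + 2 \cdot 10\right)^{2} \left(-2\right) \frac{684}{5} = \left(-1 + 20\right)^{2} \left(-2\right) \frac{684}{5} = 19^{2} \left(-2\right) \frac{684}{5} = 361 \left(-2\right) \frac{684}{5} = \left(-722\right) \frac{684}{5} = - \frac{493848}{5}$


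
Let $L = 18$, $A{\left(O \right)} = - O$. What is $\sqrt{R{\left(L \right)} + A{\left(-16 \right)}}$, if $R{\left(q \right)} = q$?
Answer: $\sqrt{34} \approx 5.8309$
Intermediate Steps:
$\sqrt{R{\left(L \right)} + A{\left(-16 \right)}} = \sqrt{18 - -16} = \sqrt{18 + 16} = \sqrt{34}$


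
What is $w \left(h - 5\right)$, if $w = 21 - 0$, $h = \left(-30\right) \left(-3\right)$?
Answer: $1785$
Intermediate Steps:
$h = 90$
$w = 21$ ($w = 21 + 0 = 21$)
$w \left(h - 5\right) = 21 \left(90 - 5\right) = 21 \cdot 85 = 1785$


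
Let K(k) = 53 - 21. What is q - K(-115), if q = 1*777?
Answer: 745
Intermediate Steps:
q = 777
K(k) = 32
q - K(-115) = 777 - 1*32 = 777 - 32 = 745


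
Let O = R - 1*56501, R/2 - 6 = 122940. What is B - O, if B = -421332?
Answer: -610723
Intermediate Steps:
R = 245892 (R = 12 + 2*122940 = 12 + 245880 = 245892)
O = 189391 (O = 245892 - 1*56501 = 245892 - 56501 = 189391)
B - O = -421332 - 1*189391 = -421332 - 189391 = -610723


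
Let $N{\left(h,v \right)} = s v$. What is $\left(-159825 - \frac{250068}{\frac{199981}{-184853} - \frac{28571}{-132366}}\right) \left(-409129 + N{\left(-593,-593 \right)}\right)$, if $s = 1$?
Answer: $- \frac{36110452124980390518}{683524193} \approx -5.283 \cdot 10^{10}$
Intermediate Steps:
$N{\left(h,v \right)} = v$ ($N{\left(h,v \right)} = 1 v = v$)
$\left(-159825 - \frac{250068}{\frac{199981}{-184853} - \frac{28571}{-132366}}\right) \left(-409129 + N{\left(-593,-593 \right)}\right) = \left(-159825 - \frac{250068}{\frac{199981}{-184853} - \frac{28571}{-132366}}\right) \left(-409129 - 593\right) = \left(-159825 - \frac{250068}{199981 \left(- \frac{1}{184853}\right) - - \frac{28571}{132366}}\right) \left(-409722\right) = \left(-159825 - \frac{250068}{- \frac{6451}{5963} + \frac{28571}{132366}}\right) \left(-409722\right) = \left(-159825 - \frac{250068}{- \frac{683524193}{789298458}}\right) \left(-409722\right) = \left(-159825 - - \frac{197378286795144}{683524193}\right) \left(-409722\right) = \left(-159825 + \frac{197378286795144}{683524193}\right) \left(-409722\right) = \frac{88134032648919}{683524193} \left(-409722\right) = - \frac{36110452124980390518}{683524193}$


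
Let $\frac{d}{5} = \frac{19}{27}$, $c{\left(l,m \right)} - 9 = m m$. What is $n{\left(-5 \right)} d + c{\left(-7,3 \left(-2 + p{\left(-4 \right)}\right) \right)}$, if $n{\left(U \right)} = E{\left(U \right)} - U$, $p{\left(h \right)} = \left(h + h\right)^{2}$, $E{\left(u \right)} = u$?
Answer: $34605$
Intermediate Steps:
$p{\left(h \right)} = 4 h^{2}$ ($p{\left(h \right)} = \left(2 h\right)^{2} = 4 h^{2}$)
$c{\left(l,m \right)} = 9 + m^{2}$ ($c{\left(l,m \right)} = 9 + m m = 9 + m^{2}$)
$n{\left(U \right)} = 0$ ($n{\left(U \right)} = U - U = 0$)
$d = \frac{95}{27}$ ($d = 5 \cdot \frac{19}{27} = \frac{95}{27} \approx 3.5185$)
$n{\left(-5 \right)} d + c{\left(-7,3 \left(-2 + p{\left(-4 \right)}\right) \right)} = 0 \cdot \frac{95}{27} + \left(9 + \left(3 \left(-2 + 4 \left(-4\right)^{2}\right)\right)^{2}\right) = 0 + \left(9 + \left(3 \left(-2 + 4 \cdot 16\right)\right)^{2}\right) = 0 + \left(9 + \left(3 \left(-2 + 64\right)\right)^{2}\right) = 0 + \left(9 + \left(3 \cdot 62\right)^{2}\right) = 0 + \left(9 + 186^{2}\right) = 0 + \left(9 + 34596\right) = 0 + 34605 = 34605$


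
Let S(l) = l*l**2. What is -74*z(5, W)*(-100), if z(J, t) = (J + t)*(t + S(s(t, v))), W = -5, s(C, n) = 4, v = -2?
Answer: 0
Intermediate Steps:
S(l) = l**3
z(J, t) = (64 + t)*(J + t) (z(J, t) = (J + t)*(t + 4**3) = (J + t)*(t + 64) = (J + t)*(64 + t) = (64 + t)*(J + t))
-74*z(5, W)*(-100) = -74*((-5)**2 + 64*5 + 64*(-5) + 5*(-5))*(-100) = -74*(25 + 320 - 320 - 25)*(-100) = -74*0*(-100) = 0*(-100) = 0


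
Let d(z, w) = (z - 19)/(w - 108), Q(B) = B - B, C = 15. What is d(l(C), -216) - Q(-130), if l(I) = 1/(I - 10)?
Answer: 47/810 ≈ 0.058025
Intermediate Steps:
Q(B) = 0
l(I) = 1/(-10 + I)
d(z, w) = (-19 + z)/(-108 + w)
d(l(C), -216) - Q(-130) = (-19 + 1/(-10 + 15))/(-108 - 216) - 1*0 = (-19 + 1/5)/(-324) + 0 = -(-19 + ⅕)/324 + 0 = -1/324*(-94/5) + 0 = 47/810 + 0 = 47/810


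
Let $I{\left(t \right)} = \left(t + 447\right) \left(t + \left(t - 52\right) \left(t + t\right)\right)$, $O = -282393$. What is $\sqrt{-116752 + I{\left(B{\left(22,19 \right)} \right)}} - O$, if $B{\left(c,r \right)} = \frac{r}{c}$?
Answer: $282393 + \frac{i \sqrt{9131498706}}{242} \approx 2.8239 \cdot 10^{5} + 394.87 i$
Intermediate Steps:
$I{\left(t \right)} = \left(447 + t\right) \left(t + 2 t \left(-52 + t\right)\right)$ ($I{\left(t \right)} = \left(447 + t\right) \left(t + \left(-52 + t\right) 2 t\right) = \left(447 + t\right) \left(t + 2 t \left(-52 + t\right)\right)$)
$\sqrt{-116752 + I{\left(B{\left(22,19 \right)} \right)}} - O = \sqrt{-116752 + \frac{19}{22} \left(-46041 + 2 \left(\frac{19}{22}\right)^{2} + 791 \cdot \frac{19}{22}\right)} - -282393 = \sqrt{-116752 + 19 \cdot \frac{1}{22} \left(-46041 + 2 \left(19 \cdot \frac{1}{22}\right)^{2} + 791 \cdot 19 \cdot \frac{1}{22}\right)} + 282393 = \sqrt{-116752 + \frac{19 \left(-46041 + 2 \left(\frac{19}{22}\right)^{2} + 791 \cdot \frac{19}{22}\right)}{22}} + 282393 = \sqrt{-116752 + \frac{19 \left(-46041 + 2 \cdot \frac{361}{484} + \frac{15029}{22}\right)}{22}} + 282393 = \sqrt{-116752 + \frac{19 \left(-46041 + \frac{361}{242} + \frac{15029}{22}\right)}{22}} + 282393 = \sqrt{-116752 + \frac{19}{22} \left(- \frac{5488121}{121}\right)} + 282393 = \sqrt{-116752 - \frac{104274299}{2662}} + 282393 = \sqrt{- \frac{415068123}{2662}} + 282393 = \frac{i \sqrt{9131498706}}{242} + 282393 = 282393 + \frac{i \sqrt{9131498706}}{242}$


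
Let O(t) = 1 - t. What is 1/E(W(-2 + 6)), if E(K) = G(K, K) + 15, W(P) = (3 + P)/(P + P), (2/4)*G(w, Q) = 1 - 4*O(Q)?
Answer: 1/16 ≈ 0.062500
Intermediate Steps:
G(w, Q) = -6 + 8*Q (G(w, Q) = 2*(1 - 4*(1 - Q)) = 2*(1 + (-4 + 4*Q)) = 2*(-3 + 4*Q) = -6 + 8*Q)
W(P) = (3 + P)/(2*P) (W(P) = (3 + P)/((2*P)) = (3 + P)*(1/(2*P)) = (3 + P)/(2*P))
E(K) = 9 + 8*K (E(K) = (-6 + 8*K) + 15 = 9 + 8*K)
1/E(W(-2 + 6)) = 1/(9 + 8*((3 + (-2 + 6))/(2*(-2 + 6)))) = 1/(9 + 8*((½)*(3 + 4)/4)) = 1/(9 + 8*((½)*(¼)*7)) = 1/(9 + 8*(7/8)) = 1/(9 + 7) = 1/16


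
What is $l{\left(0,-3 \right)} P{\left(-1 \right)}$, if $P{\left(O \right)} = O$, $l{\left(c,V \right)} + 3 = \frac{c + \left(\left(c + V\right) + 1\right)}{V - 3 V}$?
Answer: $\frac{10}{3} \approx 3.3333$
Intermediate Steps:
$l{\left(c,V \right)} = -3 - \frac{1 + V + 2 c}{2 V}$ ($l{\left(c,V \right)} = -3 + \frac{c + \left(\left(c + V\right) + 1\right)}{V - 3 V} = -3 + \frac{c + \left(\left(V + c\right) + 1\right)}{\left(-2\right) V} = -3 + \left(c + \left(1 + V + c\right)\right) \left(- \frac{1}{2 V}\right) = -3 + \left(1 + V + 2 c\right) \left(- \frac{1}{2 V}\right) = -3 - \frac{1 + V + 2 c}{2 V}$)
$l{\left(0,-3 \right)} P{\left(-1 \right)} = \frac{-1 - -21 - 0}{2 \left(-3\right)} \left(-1\right) = \frac{1}{2} \left(- \frac{1}{3}\right) \left(-1 + 21 + 0\right) \left(-1\right) = \frac{1}{2} \left(- \frac{1}{3}\right) 20 \left(-1\right) = \left(- \frac{10}{3}\right) \left(-1\right) = \frac{10}{3}$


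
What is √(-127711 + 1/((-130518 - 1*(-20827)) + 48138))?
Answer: 4*I*√30241739785047/61553 ≈ 357.37*I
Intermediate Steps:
√(-127711 + 1/((-130518 - 1*(-20827)) + 48138)) = √(-127711 + 1/((-130518 + 20827) + 48138)) = √(-127711 + 1/(-109691 + 48138)) = √(-127711 + 1/(-61553)) = √(-127711 - 1/61553) = √(-7860995184/61553) = 4*I*√30241739785047/61553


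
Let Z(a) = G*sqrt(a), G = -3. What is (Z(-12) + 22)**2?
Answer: 376 - 264*I*sqrt(3) ≈ 376.0 - 457.26*I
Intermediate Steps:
Z(a) = -3*sqrt(a)
(Z(-12) + 22)**2 = (-6*I*sqrt(3) + 22)**2 = (22 - 6*I*sqrt(3))**2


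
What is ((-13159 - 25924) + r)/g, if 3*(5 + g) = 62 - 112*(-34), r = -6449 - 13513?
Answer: -11809/257 ≈ -45.949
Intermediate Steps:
r = -19962
g = 1285 (g = -5 + (62 - 112*(-34))/3 = -5 + (62 + 3808)/3 = -5 + (⅓)*3870 = -5 + 1290 = 1285)
((-13159 - 25924) + r)/g = ((-13159 - 25924) - 19962)/1285 = (-39083 - 19962)*(1/1285) = -59045*1/1285 = -11809/257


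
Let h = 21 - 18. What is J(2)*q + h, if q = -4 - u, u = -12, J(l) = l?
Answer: 19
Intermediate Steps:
h = 3
q = 8 (q = -4 - 1*(-12) = -4 + 12 = 8)
J(2)*q + h = 2*8 + 3 = 16 + 3 = 19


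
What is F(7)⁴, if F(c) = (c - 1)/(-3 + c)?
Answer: 81/16 ≈ 5.0625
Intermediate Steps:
F(c) = (-1 + c)/(-3 + c)
F(7)⁴ = ((-1 + 7)/(-3 + 7))⁴ = (6/4)⁴ = ((¼)*6)⁴ = (3/2)⁴ = 81/16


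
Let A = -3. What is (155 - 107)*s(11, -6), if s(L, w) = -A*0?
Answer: 0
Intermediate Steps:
s(L, w) = 0 (s(L, w) = -1*(-3)*0 = 3*0 = 0)
(155 - 107)*s(11, -6) = (155 - 107)*0 = 48*0 = 0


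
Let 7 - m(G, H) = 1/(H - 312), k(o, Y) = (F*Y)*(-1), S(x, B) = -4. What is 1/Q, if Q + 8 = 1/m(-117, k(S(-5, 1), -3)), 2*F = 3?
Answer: -4307/33841 ≈ -0.12727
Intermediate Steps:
F = 3/2 (F = (½)*3 = 3/2 ≈ 1.5000)
k(o, Y) = -3*Y/2 (k(o, Y) = (3*Y/2)*(-1) = -3*Y/2)
m(G, H) = 7 - 1/(-312 + H) (m(G, H) = 7 - 1/(H - 312) = 7 - 1/(-312 + H))
Q = -33841/4307 (Q = -8 + 1/((-2185 + 7*(-3/2*(-3)))/(-312 - 3/2*(-3))) = -8 + 1/((-2185 + 7*(9/2))/(-312 + 9/2)) = -8 + 1/((-2185 + 63/2)/(-615/2)) = -8 + 1/(-2/615*(-4307/2)) = -8 + 1/(4307/615) = -8 + 615/4307 = -33841/4307 ≈ -7.8572)
1/Q = 1/(-33841/4307) = -4307/33841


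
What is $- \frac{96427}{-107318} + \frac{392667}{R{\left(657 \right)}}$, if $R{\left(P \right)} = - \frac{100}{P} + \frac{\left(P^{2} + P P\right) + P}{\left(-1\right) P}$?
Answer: $- \frac{27602817547157}{92728654490} \approx -297.67$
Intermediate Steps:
$R{\left(P \right)} = - \frac{100}{P} - \frac{P + 2 P^{2}}{P}$ ($R{\left(P \right)} = - \frac{100}{P} + \left(\left(P^{2} + P^{2}\right) + P\right) \left(- \frac{1}{P}\right) = - \frac{100}{P} + \left(2 P^{2} + P\right) \left(- \frac{1}{P}\right) = - \frac{100}{P} + \left(P + 2 P^{2}\right) \left(- \frac{1}{P}\right) = - \frac{100}{P} - \frac{P + 2 P^{2}}{P}$)
$- \frac{96427}{-107318} + \frac{392667}{R{\left(657 \right)}} = - \frac{96427}{-107318} + \frac{392667}{-1 - \frac{100}{657} - 1314} = \left(-96427\right) \left(- \frac{1}{107318}\right) + \frac{392667}{-1 - \frac{100}{657} - 1314} = \frac{96427}{107318} + \frac{392667}{-1 - \frac{100}{657} - 1314} = \frac{96427}{107318} + \frac{392667}{- \frac{864055}{657}} = \frac{96427}{107318} + 392667 \left(- \frac{657}{864055}\right) = \frac{96427}{107318} - \frac{257982219}{864055} = - \frac{27602817547157}{92728654490}$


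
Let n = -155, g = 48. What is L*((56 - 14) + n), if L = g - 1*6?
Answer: -4746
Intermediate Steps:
L = 42 (L = 48 - 1*6 = 48 - 6 = 42)
L*((56 - 14) + n) = 42*((56 - 14) - 155) = 42*(42 - 155) = 42*(-113) = -4746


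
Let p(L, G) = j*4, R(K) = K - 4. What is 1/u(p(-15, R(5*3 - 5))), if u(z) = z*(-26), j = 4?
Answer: -1/416 ≈ -0.0024038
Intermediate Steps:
R(K) = -4 + K
p(L, G) = 16 (p(L, G) = 4*4 = 16)
u(z) = -26*z
1/u(p(-15, R(5*3 - 5))) = 1/(-26*16) = 1/(-416) = -1/416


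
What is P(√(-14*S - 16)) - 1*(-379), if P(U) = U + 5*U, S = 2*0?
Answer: 379 + 24*I ≈ 379.0 + 24.0*I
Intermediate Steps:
S = 0
P(U) = 6*U
P(√(-14*S - 16)) - 1*(-379) = 6*√(-14*0 - 16) - 1*(-379) = 6*√(0 - 16) + 379 = 6*√(-16) + 379 = 6*(4*I) + 379 = 24*I + 379 = 379 + 24*I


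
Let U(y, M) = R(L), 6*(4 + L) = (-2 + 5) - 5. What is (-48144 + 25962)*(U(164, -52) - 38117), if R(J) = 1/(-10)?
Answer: 4227567561/5 ≈ 8.4551e+8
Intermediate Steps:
L = -13/3 (L = -4 + ((-2 + 5) - 5)/6 = -4 + (3 - 5)/6 = -4 + (⅙)*(-2) = -4 - ⅓ = -13/3 ≈ -4.3333)
R(J) = -⅒
U(y, M) = -⅒
(-48144 + 25962)*(U(164, -52) - 38117) = (-48144 + 25962)*(-⅒ - 38117) = -22182*(-381171/10) = 4227567561/5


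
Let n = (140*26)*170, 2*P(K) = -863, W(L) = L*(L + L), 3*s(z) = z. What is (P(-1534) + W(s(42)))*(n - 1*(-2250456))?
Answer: -113335612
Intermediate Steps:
s(z) = z/3
W(L) = 2*L² (W(L) = L*(2*L) = 2*L²)
P(K) = -863/2 (P(K) = (½)*(-863) = -863/2)
n = 618800 (n = 3640*170 = 618800)
(P(-1534) + W(s(42)))*(n - 1*(-2250456)) = (-863/2 + 2*((⅓)*42)²)*(618800 - 1*(-2250456)) = (-863/2 + 2*14²)*(618800 + 2250456) = (-863/2 + 2*196)*2869256 = (-863/2 + 392)*2869256 = -79/2*2869256 = -113335612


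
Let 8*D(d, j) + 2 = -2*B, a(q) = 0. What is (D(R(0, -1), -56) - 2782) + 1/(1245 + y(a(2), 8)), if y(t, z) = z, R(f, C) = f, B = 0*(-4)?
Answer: -13944633/5012 ≈ -2782.3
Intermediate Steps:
B = 0
D(d, j) = -1/4 (D(d, j) = -1/4 + (-2*0)/8 = -1/4 + (1/8)*0 = -1/4 + 0 = -1/4)
(D(R(0, -1), -56) - 2782) + 1/(1245 + y(a(2), 8)) = (-1/4 - 2782) + 1/(1245 + 8) = -11129/4 + 1/1253 = -13944633/5012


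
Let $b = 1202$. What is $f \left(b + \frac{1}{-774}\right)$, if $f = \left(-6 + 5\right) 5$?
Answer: $- \frac{4651735}{774} \approx -6010.0$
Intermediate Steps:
$f = -5$ ($f = \left(-1\right) 5 = -5$)
$f \left(b + \frac{1}{-774}\right) = - 5 \left(1202 + \frac{1}{-774}\right) = - 5 \left(1202 - \frac{1}{774}\right) = \left(-5\right) \frac{930347}{774} = - \frac{4651735}{774}$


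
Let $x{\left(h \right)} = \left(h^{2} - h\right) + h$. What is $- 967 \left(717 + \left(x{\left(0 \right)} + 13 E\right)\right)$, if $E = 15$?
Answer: $-881904$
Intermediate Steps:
$x{\left(h \right)} = h^{2}$
$- 967 \left(717 + \left(x{\left(0 \right)} + 13 E\right)\right) = - 967 \left(717 + \left(0^{2} + 13 \cdot 15\right)\right) = - 967 \left(717 + \left(0 + 195\right)\right) = - 967 \left(717 + 195\right) = \left(-967\right) 912 = -881904$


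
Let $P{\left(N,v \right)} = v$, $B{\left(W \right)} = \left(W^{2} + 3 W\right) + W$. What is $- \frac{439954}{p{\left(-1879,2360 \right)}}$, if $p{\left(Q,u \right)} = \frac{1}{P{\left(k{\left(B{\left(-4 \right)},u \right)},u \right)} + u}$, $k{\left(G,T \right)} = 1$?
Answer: $-2076582880$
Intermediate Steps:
$B{\left(W \right)} = W^{2} + 4 W$
$p{\left(Q,u \right)} = \frac{1}{2 u}$ ($p{\left(Q,u \right)} = \frac{1}{u + u} = \frac{1}{2 u}$)
$- \frac{439954}{p{\left(-1879,2360 \right)}} = - \frac{439954}{\frac{1}{2} \cdot \frac{1}{2360}} = - 439954 \frac{1}{\frac{1}{4720}} = \left(-439954\right) 4720 = -2076582880$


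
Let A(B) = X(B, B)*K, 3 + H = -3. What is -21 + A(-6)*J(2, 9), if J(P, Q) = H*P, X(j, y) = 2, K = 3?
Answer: -93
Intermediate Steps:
H = -6 (H = -3 - 3 = -6)
A(B) = 6 (A(B) = 2*3 = 6)
J(P, Q) = -6*P
-21 + A(-6)*J(2, 9) = -21 + 6*(-6*2) = -21 + 6*(-12) = -21 - 72 = -93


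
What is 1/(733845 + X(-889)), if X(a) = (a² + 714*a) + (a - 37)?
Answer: 1/888494 ≈ 1.1255e-6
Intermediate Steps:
X(a) = -37 + a² + 715*a (X(a) = (a² + 714*a) + (-37 + a) = -37 + a² + 715*a)
1/(733845 + X(-889)) = 1/(733845 + (-37 + (-889)² + 715*(-889))) = 1/(733845 + (-37 + 790321 - 635635)) = 1/(733845 + 154649) = 1/888494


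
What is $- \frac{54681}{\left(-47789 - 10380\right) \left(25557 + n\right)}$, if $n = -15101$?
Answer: $\frac{54681}{608215064} \approx 8.9904 \cdot 10^{-5}$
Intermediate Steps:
$- \frac{54681}{\left(-47789 - 10380\right) \left(25557 + n\right)} = - \frac{54681}{\left(-47789 - 10380\right) \left(25557 - 15101\right)} = - \frac{54681}{\left(-58169\right) 10456} = - \frac{54681}{-608215064} = \left(-54681\right) \left(- \frac{1}{608215064}\right) = \frac{54681}{608215064}$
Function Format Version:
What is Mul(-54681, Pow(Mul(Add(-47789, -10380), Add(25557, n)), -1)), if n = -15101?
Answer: Rational(54681, 608215064) ≈ 8.9904e-5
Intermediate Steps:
Mul(-54681, Pow(Mul(Add(-47789, -10380), Add(25557, n)), -1)) = Mul(-54681, Pow(Mul(Add(-47789, -10380), Add(25557, -15101)), -1)) = Mul(-54681, Pow(Mul(-58169, 10456), -1)) = Mul(-54681, Pow(-608215064, -1)) = Mul(-54681, Rational(-1, 608215064)) = Rational(54681, 608215064)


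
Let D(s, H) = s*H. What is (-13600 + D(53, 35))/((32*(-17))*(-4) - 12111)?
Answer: 2349/1987 ≈ 1.1822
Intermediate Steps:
D(s, H) = H*s
(-13600 + D(53, 35))/((32*(-17))*(-4) - 12111) = (-13600 + 35*53)/((32*(-17))*(-4) - 12111) = (-13600 + 1855)/(-544*(-4) - 12111) = -11745/(2176 - 12111) = -11745/(-9935) = -11745*(-1/9935) = 2349/1987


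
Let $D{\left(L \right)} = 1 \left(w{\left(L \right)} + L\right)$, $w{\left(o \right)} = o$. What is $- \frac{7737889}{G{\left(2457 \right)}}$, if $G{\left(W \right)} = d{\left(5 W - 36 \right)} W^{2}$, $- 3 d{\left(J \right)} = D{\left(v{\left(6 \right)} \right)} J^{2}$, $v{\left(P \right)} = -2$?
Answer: $- \frac{7737889}{1207675675065132} \approx -6.4073 \cdot 10^{-9}$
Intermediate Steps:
$D{\left(L \right)} = 2 L$ ($D{\left(L \right)} = 1 \left(L + L\right) = 1 \cdot 2 L = 2 L$)
$d{\left(J \right)} = \frac{4 J^{2}}{3}$ ($d{\left(J \right)} = - \frac{2 \left(-2\right) J^{2}}{3} = - \frac{\left(-4\right) J^{2}}{3} = \frac{4 J^{2}}{3}$)
$G{\left(W \right)} = \frac{4 W^{2} \left(-36 + 5 W\right)^{2}}{3}$ ($G{\left(W \right)} = \frac{4 \left(5 W - 36\right)^{2}}{3} W^{2} = \frac{4 \left(-36 + 5 W\right)^{2}}{3} W^{2} = \frac{4 W^{2} \left(-36 + 5 W\right)^{2}}{3}$)
$- \frac{7737889}{G{\left(2457 \right)}} = - \frac{7737889}{\frac{4}{3} \cdot 2457^{2} \left(-36 + 5 \cdot 2457\right)^{2}} = - \frac{7737889}{\frac{4}{3} \cdot 6036849 \left(-36 + 12285\right)^{2}} = - \frac{7737889}{\frac{4}{3} \cdot 6036849 \cdot 12249^{2}} = - \frac{7737889}{\frac{4}{3} \cdot 6036849 \cdot 150038001} = - \frac{7737889}{1207675675065132}$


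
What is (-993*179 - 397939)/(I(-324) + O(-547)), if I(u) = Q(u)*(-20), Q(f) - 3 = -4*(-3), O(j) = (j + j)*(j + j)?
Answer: -287843/598268 ≈ -0.48113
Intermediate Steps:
O(j) = 4*j² (O(j) = (2*j)*(2*j) = 4*j²)
Q(f) = 15 (Q(f) = 3 - 4*(-3) = 3 + 12 = 15)
I(u) = -300 (I(u) = 15*(-20) = -300)
(-993*179 - 397939)/(I(-324) + O(-547)) = (-993*179 - 397939)/(-300 + 4*(-547)²) = (-177747 - 397939)/(-300 + 4*299209) = -575686/(-300 + 1196836) = -575686/1196536 = -575686*1/1196536 = -287843/598268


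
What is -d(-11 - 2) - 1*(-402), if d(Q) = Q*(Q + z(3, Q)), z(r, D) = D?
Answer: 64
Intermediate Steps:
d(Q) = 2*Q**2 (d(Q) = Q*(Q + Q) = Q*(2*Q) = 2*Q**2)
-d(-11 - 2) - 1*(-402) = -2*(-11 - 2)**2 - 1*(-402) = -2*(-13)**2 + 402 = -2*169 + 402 = -1*338 + 402 = -338 + 402 = 64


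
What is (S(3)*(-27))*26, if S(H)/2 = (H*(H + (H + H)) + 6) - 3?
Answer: -42120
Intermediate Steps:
S(H) = 6 + 6*H² (S(H) = 2*((H*(H + (H + H)) + 6) - 3) = 2*((H*(H + 2*H) + 6) - 3) = 2*((H*(3*H) + 6) - 3) = 2*((3*H² + 6) - 3) = 2*((6 + 3*H²) - 3) = 2*(3 + 3*H²) = 6 + 6*H²)
(S(3)*(-27))*26 = ((6 + 6*3²)*(-27))*26 = ((6 + 6*9)*(-27))*26 = ((6 + 54)*(-27))*26 = (60*(-27))*26 = -1620*26 = -42120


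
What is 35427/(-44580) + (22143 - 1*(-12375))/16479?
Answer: 106112323/81625980 ≈ 1.3000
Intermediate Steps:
35427/(-44580) + (22143 - 1*(-12375))/16479 = 35427*(-1/44580) + (22143 + 12375)*(1/16479) = -11809/14860 + 34518*(1/16479) = -11809/14860 + 11506/5493 = 106112323/81625980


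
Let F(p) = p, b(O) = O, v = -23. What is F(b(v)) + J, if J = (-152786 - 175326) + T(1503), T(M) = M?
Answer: -326632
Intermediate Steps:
J = -326609 (J = (-152786 - 175326) + 1503 = -328112 + 1503 = -326609)
F(b(v)) + J = -23 - 326609 = -326632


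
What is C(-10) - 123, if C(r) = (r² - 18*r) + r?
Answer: 147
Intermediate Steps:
C(r) = r² - 17*r
C(-10) - 123 = -10*(-17 - 10) - 123 = -10*(-27) - 123 = 270 - 123 = 147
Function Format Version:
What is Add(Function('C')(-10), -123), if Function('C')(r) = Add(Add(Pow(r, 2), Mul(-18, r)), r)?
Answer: 147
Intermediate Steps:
Function('C')(r) = Add(Pow(r, 2), Mul(-17, r))
Add(Function('C')(-10), -123) = Add(Mul(-10, Add(-17, -10)), -123) = Add(Mul(-10, -27), -123) = Add(270, -123) = 147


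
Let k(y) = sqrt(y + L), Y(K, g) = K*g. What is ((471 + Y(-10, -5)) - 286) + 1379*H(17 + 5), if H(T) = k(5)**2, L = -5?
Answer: 235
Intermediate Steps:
k(y) = sqrt(-5 + y) (k(y) = sqrt(y - 5) = sqrt(-5 + y))
H(T) = 0 (H(T) = (sqrt(-5 + 5))**2 = (sqrt(0))**2 = 0**2 = 0)
((471 + Y(-10, -5)) - 286) + 1379*H(17 + 5) = ((471 - 10*(-5)) - 286) + 1379*0 = ((471 + 50) - 286) + 0 = (521 - 286) + 0 = 235 + 0 = 235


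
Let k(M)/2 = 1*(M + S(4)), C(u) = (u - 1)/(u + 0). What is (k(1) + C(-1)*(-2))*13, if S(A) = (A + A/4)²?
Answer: 624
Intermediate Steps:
S(A) = 25*A²/16 (S(A) = (A + A*(¼))² = (A + A/4)² = (5*A/4)² = 25*A²/16)
C(u) = (-1 + u)/u
k(M) = 50 + 2*M (k(M) = 2*(1*(M + (25/16)*4²)) = 2*(1*(M + (25/16)*16)) = 2*(1*(M + 25)) = 2*(1*(25 + M)) = 2*(25 + M) = 50 + 2*M)
(k(1) + C(-1)*(-2))*13 = ((50 + 2*1) + ((-1 - 1)/(-1))*(-2))*13 = ((50 + 2) - 1*(-2)*(-2))*13 = (52 + 2*(-2))*13 = (52 - 4)*13 = 48*13 = 624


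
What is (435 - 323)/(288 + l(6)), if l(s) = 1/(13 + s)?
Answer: 2128/5473 ≈ 0.38882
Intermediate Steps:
(435 - 323)/(288 + l(6)) = (435 - 323)/(288 + 1/(13 + 6)) = 112/(288 + 1/19) = 112/(5473/19) = 112*(19/5473) = 2128/5473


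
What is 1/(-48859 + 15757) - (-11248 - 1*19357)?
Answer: 1013086709/33102 ≈ 30605.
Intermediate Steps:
1/(-48859 + 15757) - (-11248 - 1*19357) = 1/(-33102) - (-11248 - 19357) = -1/33102 - 1*(-30605) = -1/33102 + 30605 = 1013086709/33102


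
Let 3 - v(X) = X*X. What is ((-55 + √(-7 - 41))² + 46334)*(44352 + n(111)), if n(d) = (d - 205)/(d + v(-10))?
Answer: 15306972687/7 - 136583480*I*√3/7 ≈ 2.1867e+9 - 3.3796e+7*I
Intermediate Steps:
v(X) = 3 - X² (v(X) = 3 - X*X = 3 - X²)
n(d) = (-205 + d)/(-97 + d) (n(d) = (d - 205)/(d + (3 - 1*(-10)²)) = (-205 + d)/(d + (3 - 1*100)) = (-205 + d)/(d + (3 - 100)) = (-205 + d)/(d - 97) = (-205 + d)/(-97 + d))
((-55 + √(-7 - 41))² + 46334)*(44352 + n(111)) = ((-55 + √(-7 - 41))² + 46334)*(44352 + (-205 + 111)/(-97 + 111)) = ((-55 + √(-48))² + 46334)*(44352 - 94/14) = ((-55 + 4*I*√3)² + 46334)*(44352 + (1/14)*(-94)) = (46334 + (-55 + 4*I*√3)²)*(44352 - 47/7) = (46334 + (-55 + 4*I*√3)²)*(310417/7) = 14382861278/7 + 310417*(-55 + 4*I*√3)²/7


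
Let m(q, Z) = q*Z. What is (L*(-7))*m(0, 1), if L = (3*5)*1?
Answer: 0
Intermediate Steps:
m(q, Z) = Z*q
L = 15 (L = 15*1 = 15)
(L*(-7))*m(0, 1) = (15*(-7))*(1*0) = -105*0 = 0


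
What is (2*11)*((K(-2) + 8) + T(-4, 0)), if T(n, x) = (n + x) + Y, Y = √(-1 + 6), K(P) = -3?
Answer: 22 + 22*√5 ≈ 71.193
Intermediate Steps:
Y = √5 ≈ 2.2361
T(n, x) = n + x + √5 (T(n, x) = (n + x) + √5 = n + x + √5)
(2*11)*((K(-2) + 8) + T(-4, 0)) = (2*11)*((-3 + 8) + (-4 + 0 + √5)) = 22*(5 + (-4 + √5)) = 22*(1 + √5) = 22 + 22*√5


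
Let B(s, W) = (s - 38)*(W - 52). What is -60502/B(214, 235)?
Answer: -30251/16104 ≈ -1.8785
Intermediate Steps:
B(s, W) = (-52 + W)*(-38 + s) (B(s, W) = (-38 + s)*(-52 + W) = (-52 + W)*(-38 + s))
-60502/B(214, 235) = -60502/(1976 - 52*214 - 38*235 + 235*214) = -60502/(1976 - 11128 - 8930 + 50290) = -60502/32208 = -60502*1/32208 = -30251/16104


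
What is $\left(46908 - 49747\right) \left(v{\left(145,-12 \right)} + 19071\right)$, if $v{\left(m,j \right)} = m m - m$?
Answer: $-113420889$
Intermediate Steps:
$v{\left(m,j \right)} = m^{2} - m$
$\left(46908 - 49747\right) \left(v{\left(145,-12 \right)} + 19071\right) = \left(46908 - 49747\right) \left(145 \left(-1 + 145\right) + 19071\right) = - 2839 \left(145 \cdot 144 + 19071\right) = - 2839 \left(20880 + 19071\right) = \left(-2839\right) 39951 = -113420889$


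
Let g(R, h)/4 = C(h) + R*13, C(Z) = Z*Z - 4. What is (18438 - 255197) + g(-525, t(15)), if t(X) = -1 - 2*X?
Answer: -260231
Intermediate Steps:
C(Z) = -4 + Z**2 (C(Z) = Z**2 - 4 = -4 + Z**2)
g(R, h) = -16 + 4*h**2 + 52*R (g(R, h) = 4*((-4 + h**2) + R*13) = 4*((-4 + h**2) + 13*R) = 4*(-4 + h**2 + 13*R) = -16 + 4*h**2 + 52*R)
(18438 - 255197) + g(-525, t(15)) = (18438 - 255197) + (-16 + 4*(-1 - 2*15)**2 + 52*(-525)) = -236759 + (-16 + 4*(-1 - 30)**2 - 27300) = -236759 + (-16 + 4*(-31)**2 - 27300) = -236759 + (-16 + 4*961 - 27300) = -236759 + (-16 + 3844 - 27300) = -236759 - 23472 = -260231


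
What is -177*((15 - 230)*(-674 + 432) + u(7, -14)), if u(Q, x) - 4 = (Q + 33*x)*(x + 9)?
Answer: -9612693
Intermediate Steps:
u(Q, x) = 4 + (9 + x)*(Q + 33*x) (u(Q, x) = 4 + (Q + 33*x)*(x + 9) = 4 + (Q + 33*x)*(9 + x) = 4 + (9 + x)*(Q + 33*x))
-177*((15 - 230)*(-674 + 432) + u(7, -14)) = -177*((15 - 230)*(-674 + 432) + (4 + 9*7 + 33*(-14)² + 297*(-14) + 7*(-14))) = -177*(-215*(-242) + (4 + 63 + 33*196 - 4158 - 98)) = -177*(52030 + (4 + 63 + 6468 - 4158 - 98)) = -177*(52030 + 2279) = -177*54309 = -9612693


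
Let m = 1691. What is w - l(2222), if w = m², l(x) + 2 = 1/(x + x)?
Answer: 12707542451/4444 ≈ 2.8595e+6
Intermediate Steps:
l(x) = -2 + 1/(2*x) (l(x) = -2 + 1/(x + x) = -2 + 1/(2*x))
w = 2859481 (w = 1691² = 2859481)
w - l(2222) = 2859481 - (-2 + (½)/2222) = 2859481 - (-2 + (½)*(1/2222)) = 2859481 - (-2 + 1/4444) = 2859481 - 1*(-8887/4444) = 2859481 + 8887/4444 = 12707542451/4444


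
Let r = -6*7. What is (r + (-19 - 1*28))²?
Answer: 7921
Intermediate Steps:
r = -42
(r + (-19 - 1*28))² = (-42 + (-19 - 1*28))² = (-42 + (-19 - 28))² = (-42 - 47)² = (-89)² = 7921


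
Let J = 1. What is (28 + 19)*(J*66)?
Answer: 3102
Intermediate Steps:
(28 + 19)*(J*66) = (28 + 19)*(1*66) = 47*66 = 3102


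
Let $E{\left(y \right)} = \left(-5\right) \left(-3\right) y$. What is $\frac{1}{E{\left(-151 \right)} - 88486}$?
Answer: $- \frac{1}{90751} \approx -1.1019 \cdot 10^{-5}$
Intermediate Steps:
$E{\left(y \right)} = 15 y$
$\frac{1}{E{\left(-151 \right)} - 88486} = \frac{1}{15 \left(-151\right) - 88486} = \frac{1}{-2265 - 88486} = \frac{1}{-90751} = - \frac{1}{90751}$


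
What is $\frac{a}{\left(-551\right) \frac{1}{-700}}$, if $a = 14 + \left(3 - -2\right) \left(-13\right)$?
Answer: $- \frac{35700}{551} \approx -64.791$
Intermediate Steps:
$a = -51$ ($a = 14 + \left(3 + 2\right) \left(-13\right) = 14 + 5 \left(-13\right) = 14 - 65 = -51$)
$\frac{a}{\left(-551\right) \frac{1}{-700}} = - \frac{51}{\left(-551\right) \frac{1}{-700}} = - \frac{51}{\left(-551\right) \left(- \frac{1}{700}\right)} = - \frac{51}{\frac{551}{700}} = \left(-51\right) \frac{700}{551} = - \frac{35700}{551}$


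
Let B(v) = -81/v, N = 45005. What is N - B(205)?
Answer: 9226106/205 ≈ 45005.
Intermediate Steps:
N - B(205) = 45005 - (-81)/205 = 45005 - 1*(-81/205) = 45005 + 81/205 = 9226106/205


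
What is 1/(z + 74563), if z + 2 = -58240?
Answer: 1/16321 ≈ 6.1271e-5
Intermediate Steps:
z = -58242 (z = -2 - 58240 = -58242)
1/(z + 74563) = 1/(-58242 + 74563) = 1/16321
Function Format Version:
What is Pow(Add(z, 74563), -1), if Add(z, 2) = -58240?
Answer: Rational(1, 16321) ≈ 6.1271e-5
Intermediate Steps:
z = -58242 (z = Add(-2, -58240) = -58242)
Pow(Add(z, 74563), -1) = Pow(Add(-58242, 74563), -1) = Pow(16321, -1) = Rational(1, 16321)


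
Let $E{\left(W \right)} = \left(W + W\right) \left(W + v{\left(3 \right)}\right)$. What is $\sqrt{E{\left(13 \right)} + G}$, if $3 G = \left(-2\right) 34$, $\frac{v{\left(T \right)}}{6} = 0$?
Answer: $\frac{\sqrt{2838}}{3} \approx 17.758$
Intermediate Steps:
$v{\left(T \right)} = 0$ ($v{\left(T \right)} = 6 \cdot 0 = 0$)
$G = - \frac{68}{3}$ ($G = \frac{\left(-2\right) 34}{3} = \frac{1}{3} \left(-68\right) = - \frac{68}{3} \approx -22.667$)
$E{\left(W \right)} = 2 W^{2}$ ($E{\left(W \right)} = \left(W + W\right) \left(W + 0\right) = 2 W W = 2 W^{2}$)
$\sqrt{E{\left(13 \right)} + G} = \sqrt{2 \cdot 13^{2} - \frac{68}{3}} = \sqrt{2 \cdot 169 - \frac{68}{3}} = \sqrt{338 - \frac{68}{3}} = \sqrt{\frac{946}{3}} = \frac{\sqrt{2838}}{3}$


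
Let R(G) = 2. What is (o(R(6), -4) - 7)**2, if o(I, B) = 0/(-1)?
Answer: 49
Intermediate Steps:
o(I, B) = 0 (o(I, B) = 0*(-1) = 0)
(o(R(6), -4) - 7)**2 = (0 - 7)**2 = (-7)**2 = 49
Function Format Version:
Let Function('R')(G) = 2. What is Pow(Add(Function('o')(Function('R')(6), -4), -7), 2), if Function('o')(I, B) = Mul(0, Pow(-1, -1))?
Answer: 49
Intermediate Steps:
Function('o')(I, B) = 0 (Function('o')(I, B) = Mul(0, -1) = 0)
Pow(Add(Function('o')(Function('R')(6), -4), -7), 2) = Pow(Add(0, -7), 2) = Pow(-7, 2) = 49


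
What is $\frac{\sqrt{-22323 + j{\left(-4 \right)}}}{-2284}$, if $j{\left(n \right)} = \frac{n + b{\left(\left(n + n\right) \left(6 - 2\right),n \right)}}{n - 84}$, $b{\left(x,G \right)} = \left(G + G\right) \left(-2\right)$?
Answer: $- \frac{i \sqrt{10804398}}{50248} \approx - 0.065416 i$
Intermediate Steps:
$b{\left(x,G \right)} = - 4 G$ ($b{\left(x,G \right)} = 2 G \left(-2\right) = - 4 G$)
$j{\left(n \right)} = - \frac{3 n}{-84 + n}$ ($j{\left(n \right)} = \frac{n - 4 n}{n - 84} = \frac{\left(-3\right) n}{-84 + n} = - \frac{3 n}{-84 + n}$)
$\frac{\sqrt{-22323 + j{\left(-4 \right)}}}{-2284} = \frac{\sqrt{-22323 - - \frac{12}{-84 - 4}}}{-2284} = \sqrt{-22323 - - \frac{12}{-88}} \left(- \frac{1}{2284}\right) = \sqrt{-22323 - \left(-12\right) \left(- \frac{1}{88}\right)} \left(- \frac{1}{2284}\right) = \sqrt{-22323 - \frac{3}{22}} \left(- \frac{1}{2284}\right) = \sqrt{- \frac{491109}{22}} \left(- \frac{1}{2284}\right) = \frac{i \sqrt{10804398}}{22} \left(- \frac{1}{2284}\right) = - \frac{i \sqrt{10804398}}{50248}$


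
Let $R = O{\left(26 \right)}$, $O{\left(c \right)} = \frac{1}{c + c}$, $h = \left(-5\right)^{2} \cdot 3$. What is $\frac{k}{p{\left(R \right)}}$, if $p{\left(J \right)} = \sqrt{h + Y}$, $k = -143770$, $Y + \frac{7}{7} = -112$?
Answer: $\frac{71885 i \sqrt{38}}{19} \approx 23323.0 i$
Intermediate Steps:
$Y = -113$ ($Y = -1 - 112 = -113$)
$h = 75$ ($h = 25 \cdot 3 = 75$)
$O{\left(c \right)} = \frac{1}{2 c}$
$R = \frac{1}{52}$ ($R = \frac{1}{2 \cdot 26} = \frac{1}{2} \cdot \frac{1}{26} = \frac{1}{52} \approx 0.019231$)
$p{\left(J \right)} = i \sqrt{38}$ ($p{\left(J \right)} = \sqrt{75 - 113} = \sqrt{-38} = i \sqrt{38}$)
$\frac{k}{p{\left(R \right)}} = - \frac{143770}{i \sqrt{38}} = - 143770 \left(- \frac{i \sqrt{38}}{38}\right) = \frac{71885 i \sqrt{38}}{19}$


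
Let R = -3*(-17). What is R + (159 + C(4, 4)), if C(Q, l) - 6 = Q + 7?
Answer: 227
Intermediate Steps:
C(Q, l) = 13 + Q (C(Q, l) = 6 + (Q + 7) = 6 + (7 + Q) = 13 + Q)
R = 51
R + (159 + C(4, 4)) = 51 + (159 + (13 + 4)) = 51 + (159 + 17) = 51 + 176 = 227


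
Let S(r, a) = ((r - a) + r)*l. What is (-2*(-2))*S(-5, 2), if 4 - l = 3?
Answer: -48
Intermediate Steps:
l = 1 (l = 4 - 1*3 = 4 - 3 = 1)
S(r, a) = -a + 2*r (S(r, a) = ((r - a) + r)*1 = (-a + 2*r)*1 = -a + 2*r)
(-2*(-2))*S(-5, 2) = (-2*(-2))*(-1*2 + 2*(-5)) = 4*(-2 - 10) = 4*(-12) = -48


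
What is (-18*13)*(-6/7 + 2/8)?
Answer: 1989/14 ≈ 142.07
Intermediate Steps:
(-18*13)*(-6/7 + 2/8) = -234*(-6*1/7 + 2*(1/8)) = -234*(-6/7 + 1/4) = -234*(-17/28) = 1989/14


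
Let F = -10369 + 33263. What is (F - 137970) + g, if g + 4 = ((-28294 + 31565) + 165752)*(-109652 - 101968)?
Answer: -35768762340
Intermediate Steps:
F = 22894
g = -35768647264 (g = -4 + ((-28294 + 31565) + 165752)*(-109652 - 101968) = -4 + (3271 + 165752)*(-211620) = -4 + 169023*(-211620) = -4 - 35768647260 = -35768647264)
(F - 137970) + g = (22894 - 137970) - 35768647264 = -115076 - 35768647264 = -35768762340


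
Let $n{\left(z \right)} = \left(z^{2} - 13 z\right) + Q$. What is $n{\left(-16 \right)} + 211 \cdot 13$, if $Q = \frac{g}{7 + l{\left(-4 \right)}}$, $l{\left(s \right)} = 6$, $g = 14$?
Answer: $\frac{41705}{13} \approx 3208.1$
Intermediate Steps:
$Q = \frac{14}{13}$ ($Q = \frac{14}{7 + 6} = \frac{14}{13} \approx 1.0769$)
$n{\left(z \right)} = \frac{14}{13} + z^{2} - 13 z$ ($n{\left(z \right)} = \left(z^{2} - 13 z\right) + \frac{14}{13} = \frac{14}{13} + z^{2} - 13 z$)
$n{\left(-16 \right)} + 211 \cdot 13 = \left(\frac{14}{13} + \left(-16\right)^{2} - -208\right) + 211 \cdot 13 = \left(\frac{14}{13} + 256 + 208\right) + 2743 = \frac{6046}{13} + 2743 = \frac{41705}{13}$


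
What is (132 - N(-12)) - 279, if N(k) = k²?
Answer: -291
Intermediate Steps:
(132 - N(-12)) - 279 = (132 - 1*(-12)²) - 279 = (132 - 1*144) - 279 = (132 - 144) - 279 = -12 - 279 = -291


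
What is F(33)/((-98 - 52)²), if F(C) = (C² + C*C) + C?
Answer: 737/7500 ≈ 0.098267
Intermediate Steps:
F(C) = C + 2*C² (F(C) = (C² + C²) + C = 2*C² + C = C + 2*C²)
F(33)/((-98 - 52)²) = (33*(1 + 2*33))/((-98 - 52)²) = (33*(1 + 66))/((-150)²) = (33*67)/22500 = 2211*(1/22500) = 737/7500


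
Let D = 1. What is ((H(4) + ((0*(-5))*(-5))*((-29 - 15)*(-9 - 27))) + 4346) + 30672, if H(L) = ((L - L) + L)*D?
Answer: 35022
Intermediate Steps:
H(L) = L (H(L) = ((L - L) + L)*1 = (0 + L)*1 = L*1 = L)
((H(4) + ((0*(-5))*(-5))*((-29 - 15)*(-9 - 27))) + 4346) + 30672 = ((4 + ((0*(-5))*(-5))*((-29 - 15)*(-9 - 27))) + 4346) + 30672 = ((4 + (0*(-5))*(-44*(-36))) + 4346) + 30672 = ((4 + 0*1584) + 4346) + 30672 = ((4 + 0) + 4346) + 30672 = (4 + 4346) + 30672 = 4350 + 30672 = 35022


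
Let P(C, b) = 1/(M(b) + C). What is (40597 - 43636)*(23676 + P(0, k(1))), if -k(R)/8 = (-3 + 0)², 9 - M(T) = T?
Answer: -1942687841/27 ≈ -7.1951e+7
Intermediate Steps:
M(T) = 9 - T
k(R) = -72 (k(R) = -8*(-3 + 0)² = -8*(-3)² = -8*9 = -72)
P(C, b) = 1/(9 + C - b) (P(C, b) = 1/((9 - b) + C) = 1/(9 + C - b))
(40597 - 43636)*(23676 + P(0, k(1))) = (40597 - 43636)*(23676 + 1/(9 + 0 - 1*(-72))) = -3039*(23676 + 1/(9 + 0 + 72)) = -3039*(23676 + 1/81) = -3039*1917757/81 = -1942687841/27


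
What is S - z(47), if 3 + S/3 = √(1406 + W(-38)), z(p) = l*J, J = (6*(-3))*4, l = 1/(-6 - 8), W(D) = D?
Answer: -99/7 + 18*√38 ≈ 96.817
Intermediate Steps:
l = -1/14 (l = 1/(-14) = -1/14 ≈ -0.071429)
J = -72 (J = -18*4 = -72)
z(p) = 36/7 (z(p) = -1/14*(-72) = 36/7)
S = -9 + 18*√38 (S = -9 + 3*√(1406 - 38) = -9 + 3*√1368 = -9 + 3*(6*√38) = -9 + 18*√38 ≈ 101.96)
S - z(47) = (-9 + 18*√38) - 1*36/7 = (-9 + 18*√38) - 36/7 = -99/7 + 18*√38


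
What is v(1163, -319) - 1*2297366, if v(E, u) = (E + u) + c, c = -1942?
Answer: -2298464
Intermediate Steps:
v(E, u) = -1942 + E + u (v(E, u) = (E + u) - 1942 = -1942 + E + u)
v(1163, -319) - 1*2297366 = (-1942 + 1163 - 319) - 1*2297366 = -1098 - 2297366 = -2298464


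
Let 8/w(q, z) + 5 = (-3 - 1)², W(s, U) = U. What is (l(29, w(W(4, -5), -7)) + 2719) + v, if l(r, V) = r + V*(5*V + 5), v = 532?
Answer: 397640/121 ≈ 3286.3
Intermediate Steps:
w(q, z) = 8/11 (w(q, z) = 8/(-5 + (-3 - 1)²) = 8/(-5 + (-4)²) = 8/(-5 + 16) = 8/11)
l(r, V) = r + V*(5 + 5*V)
(l(29, w(W(4, -5), -7)) + 2719) + v = ((29 + 5*(8/11) + 5*(8/11)²) + 2719) + 532 = ((29 + 40/11 + 5*(64/121)) + 2719) + 532 = ((29 + 40/11 + 320/121) + 2719) + 532 = (4269/121 + 2719) + 532 = 333268/121 + 532 = 397640/121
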